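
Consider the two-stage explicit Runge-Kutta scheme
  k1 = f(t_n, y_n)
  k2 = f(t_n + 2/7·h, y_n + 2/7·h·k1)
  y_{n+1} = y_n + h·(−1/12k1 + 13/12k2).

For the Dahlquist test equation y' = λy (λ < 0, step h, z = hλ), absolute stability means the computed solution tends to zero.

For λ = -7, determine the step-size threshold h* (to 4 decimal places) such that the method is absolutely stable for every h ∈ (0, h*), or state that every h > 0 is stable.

(-3.2308,0); λ=-7 ⇒ h* = (42/13)/7 = 0.4615.

Set f=λy, z=hλ:
  k1=λy_n ⇒ h·k1=z·y_n;  k2=λ(1+2/7z)y_n ⇒ h·k2=z(1+2/7z)y_n
  y_{n+1}/y_n = 1 − 1/12z + 13/12z(1+2/7z) = 1 + z + 13/42z²
  so R(z) = 1 + z + 13/42z².

Need |R(x)|<1, x<0.
x=-0.87: |R|=0.3643
R=1: x+13/42x²=0 ⇒ x=−42/13=-3.2308; min R=1−1/(4·13/42)=0.1923>−1
Confirm numerically:
  x=-1.719: |R|=0.19563 <1
  x=-1.447: |R|=0.20108 <1
  x=-1.407: |R|=0.20575 <1
  x=-1.343: |R|=0.21527 <1
  x=-3.767: |R|=1.62523 >1
  x=-3.651: |R|=1.47489 >1
  x=-3.515: |R|=1.30924 >1
Stable set (-3.2308, 0).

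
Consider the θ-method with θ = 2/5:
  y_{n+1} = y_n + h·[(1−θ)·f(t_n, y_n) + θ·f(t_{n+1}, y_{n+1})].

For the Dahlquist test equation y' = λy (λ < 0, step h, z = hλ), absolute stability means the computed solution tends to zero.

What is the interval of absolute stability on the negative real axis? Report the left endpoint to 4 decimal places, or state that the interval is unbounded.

Test eqn y'=λy, z=hλ:
  y_{n+1} = y_n + z·[3/5·y_n + 2/5·y_{n+1}] ⇒ (1 − 2/5z)y_{n+1} = (1 + 3/5z)y_n
  ⇒ R(z) = (1 + 3/5z)/(1 − 2/5z).

Find x<0 with |R(x)|<1.
x=-1.6: |R|=0.0244
R=−1: 1+3/5x = −1+2/5x ⇒ -1/5x=2 ⇒ x=2/(-1/5)=-10.0000
Confirm numerically:
  x=-8.312: |R|=0.92194 <1
  x=-7.867: |R|=0.89713 <1
  x=-6.325: |R|=0.79178 <1
  x=-5.003: |R|=0.66700 <1
  x=-10.543: |R|=1.02082 >1
  x=-10.493: |R|=1.01897 >1
So |R|<1 on (-10.0000, 0).

z∈(-10.0000,0).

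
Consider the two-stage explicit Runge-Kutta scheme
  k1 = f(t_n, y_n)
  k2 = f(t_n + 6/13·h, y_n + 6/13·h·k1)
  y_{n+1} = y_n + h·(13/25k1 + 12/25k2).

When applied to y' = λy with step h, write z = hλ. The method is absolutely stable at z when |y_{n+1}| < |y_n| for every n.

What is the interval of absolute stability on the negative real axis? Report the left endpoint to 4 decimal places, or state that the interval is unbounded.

z∈(-4.5139,0).

Set f=λy, z=hλ:
  k1=λy_n ⇒ h·k1=z·y_n;  k2=λ(1+6/13z)y_n ⇒ h·k2=z(1+6/13z)y_n
  y_{n+1}/y_n = 1 + 13/25z + 12/25z(1+6/13z) = 1 + z + 72/325z²
  Hence R(z) = 1 + z + 72/325z².

Solve |R(x)|<1 on ℝ⁻.
x=-1.33: |R|=0.0619
R=1: x+72/325x²=0 ⇒ x=−325/72=-4.5139; min R=1−1/(4·72/325)=-0.1285>−1
Confirm numerically:
  x=-3.444: |R|=0.18370 <1
  x=-2.649: |R|=0.09442 <1
  x=-1.974: |R|=0.11074 <1
  x=-1.871: |R|=0.09547 <1
  x=-5.014: |R|=1.55552 >1
  x=-4.812: |R|=1.31780 >1
  x=-4.788: |R|=1.29076 >1
Interval (-4.5139, 0).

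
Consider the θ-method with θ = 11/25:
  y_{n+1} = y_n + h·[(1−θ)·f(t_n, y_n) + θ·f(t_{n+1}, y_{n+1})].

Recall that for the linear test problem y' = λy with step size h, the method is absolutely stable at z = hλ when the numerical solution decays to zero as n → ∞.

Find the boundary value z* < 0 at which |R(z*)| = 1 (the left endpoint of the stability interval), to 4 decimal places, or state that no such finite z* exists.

With y'=λy (z=hλ):
  y_{n+1} = y_n + z·[14/25·y_n + 11/25·y_{n+1}] ⇒ (1 − 11/25z)y_{n+1} = (1 + 14/25z)y_n
  Hence R(z) = (1 + 14/25z)/(1 − 11/25z).

Boundary: |R(x)|=1, x<0.
x=-0.92: |R|=0.3451
R=−1: 1+14/25x = −1+11/25x ⇒ -3/25x=2 ⇒ x=2/(-3/25)=-16.6667
Confirm numerically:
  x=-15.459: |R|=0.98143 <1
  x=-13.922: |R|=0.95378 <1
  x=-13.197: |R|=0.93883 <1
  x=-7.248: |R|=0.73020 <1
  x=-17.057: |R|=1.00551 >1
  x=-16.992: |R|=1.00461 >1
  x=-16.932: |R|=1.00377 >1
So |R|<1 on (-16.6667, 0).

left endpoint -16.6667.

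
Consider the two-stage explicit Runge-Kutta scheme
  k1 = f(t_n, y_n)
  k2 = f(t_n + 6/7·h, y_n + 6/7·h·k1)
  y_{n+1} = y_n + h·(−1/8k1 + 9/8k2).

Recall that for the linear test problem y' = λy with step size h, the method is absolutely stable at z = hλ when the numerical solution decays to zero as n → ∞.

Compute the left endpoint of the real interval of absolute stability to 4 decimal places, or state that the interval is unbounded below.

Set f=λy, z=hλ:
  k1=λy_n ⇒ h·k1=z·y_n;  k2=λ(1+6/7z)y_n ⇒ h·k2=z(1+6/7z)y_n
  y_{n+1}/y_n = 1 − 1/8z + 9/8z(1+6/7z) = 1 + z + 27/28z²
  R(z) = 1 + z + 27/28z².

Solve |R(x)|<1 on ℝ⁻.
x=-1.17: |R|=1.1500
R=1: x+27/28x²=0 ⇒ x=−28/27=-1.0370; min R=1−1/(4·27/28)=0.7407>−1
Confirm numerically:
  x=-0.953: |R|=0.92277 <1
  x=-0.778: |R|=0.80567 <1
  x=-0.628: |R|=0.75230 <1
  x=-0.429: |R|=0.74847 <1
  x=-1.614: |R|=1.89796 >1
  x=-1.282: |R|=1.30283 >1
Stable set (-1.0370, 0).

left endpoint -1.0370.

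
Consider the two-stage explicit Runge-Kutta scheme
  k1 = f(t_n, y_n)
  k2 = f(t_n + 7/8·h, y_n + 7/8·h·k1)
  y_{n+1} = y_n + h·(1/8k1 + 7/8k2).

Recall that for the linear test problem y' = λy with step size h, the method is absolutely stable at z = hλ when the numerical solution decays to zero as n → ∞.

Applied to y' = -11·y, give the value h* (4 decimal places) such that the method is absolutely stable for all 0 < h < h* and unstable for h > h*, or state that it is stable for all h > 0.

(-1.3061,0); λ=-11 ⇒ h* = (64/49)/11 = 0.1187.

On y'=λy, z=hλ:
  k1=λy_n ⇒ h·k1=z·y_n;  k2=λ(1+7/8z)y_n ⇒ h·k2=z(1+7/8z)y_n
  y_{n+1}/y_n = 1 + 1/8z + 7/8z(1+7/8z) = 1 + z + 49/64z²
  Hence R(z) = 1 + z + 49/64z².

Find x<0 with |R(x)|<1.
x=-0.66: |R|=0.6735
R=1: x+49/64x²=0 ⇒ x=−64/49=-1.3061; min R=1−1/(4·49/64)=0.6735>−1
Confirm numerically:
  x=-1.155: |R|=0.86636 <1
  x=-1.073: |R|=0.80849 <1
  x=-0.601: |R|=0.67554 <1
  x=-0.533: |R|=0.68451 <1
  x=-1.759: |R|=1.60991 >1
  x=-1.731: |R|=1.56309 >1
  x=-1.359: |R|=1.05502 >1
Interval (-1.3061, 0).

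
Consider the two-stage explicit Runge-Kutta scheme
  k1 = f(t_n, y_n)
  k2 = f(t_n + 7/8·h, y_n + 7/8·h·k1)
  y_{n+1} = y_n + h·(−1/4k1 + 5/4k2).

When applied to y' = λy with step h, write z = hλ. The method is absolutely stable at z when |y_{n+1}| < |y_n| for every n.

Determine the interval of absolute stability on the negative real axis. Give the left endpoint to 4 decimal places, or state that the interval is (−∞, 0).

(-0.9143, 0).

On y'=λy, z=hλ:
  k1=λy_n ⇒ h·k1=z·y_n;  k2=λ(1+7/8z)y_n ⇒ h·k2=z(1+7/8z)y_n
  y_{n+1}/y_n = 1 − 1/4z + 5/4z(1+7/8z) = 1 + z + 35/32z²
  ⇒ R(z) = 1 + z + 35/32z².

Need |R(x)|<1, x<0.
x=-1.58: |R|=2.1504
R=1: x+35/32x²=0 ⇒ x=−32/35=-0.9143; min R=1−1/(4·35/32)=0.7714>−1
Confirm numerically:
  x=-0.641: |R|=0.80840 <1
  x=-0.518: |R|=0.77548 <1
  x=-0.513: |R|=0.77484 <1
  x=-0.504: |R|=0.77383 <1
  x=-1.285: |R|=1.52103 >1
  x=-1.245: |R|=1.45034 >1
Interval (-0.9143, 0).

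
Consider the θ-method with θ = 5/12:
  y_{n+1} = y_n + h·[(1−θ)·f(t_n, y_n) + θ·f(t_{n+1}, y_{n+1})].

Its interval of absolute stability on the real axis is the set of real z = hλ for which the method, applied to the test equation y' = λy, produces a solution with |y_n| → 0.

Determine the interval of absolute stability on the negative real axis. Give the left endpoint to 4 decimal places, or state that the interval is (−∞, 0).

With y'=λy (z=hλ):
  y_{n+1} = y_n + z·[7/12·y_n + 5/12·y_{n+1}] ⇒ (1 − 5/12z)y_{n+1} = (1 + 7/12z)y_n
  ⇒ R(z) = (1 + 7/12z)/(1 − 5/12z).

Find x<0 with |R(x)|<1.
x=-0.73: |R|=0.4403
R=−1: 1+7/12x = −1+5/12x ⇒ -1/6x=2 ⇒ x=2/(-1/6)=-12.0000
Confirm numerically:
  x=-10.778: |R|=0.96291 <1
  x=-8.851: |R|=0.88805 <1
  x=-6.792: |R|=0.77337 <1
  x=-12.405: |R|=1.01094 >1
  x=-12.313: |R|=1.00851 >1
So |R|<1 on (-12.0000, 0).

z∈(-12.0000,0).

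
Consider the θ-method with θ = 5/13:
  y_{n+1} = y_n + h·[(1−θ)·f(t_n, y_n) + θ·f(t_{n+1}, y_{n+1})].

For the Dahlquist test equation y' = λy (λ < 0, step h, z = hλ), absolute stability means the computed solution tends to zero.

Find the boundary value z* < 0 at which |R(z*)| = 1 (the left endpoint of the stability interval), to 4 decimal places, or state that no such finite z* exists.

Test eqn y'=λy, z=hλ:
  y_{n+1} = y_n + z·[8/13·y_n + 5/13·y_{n+1}] ⇒ (1 − 5/13z)y_{n+1} = (1 + 8/13z)y_n
  so R(z) = (1 + 8/13z)/(1 − 5/13z).

Solve |R(x)|<1 on ℝ⁻.
x=-1.36: |R|=0.1071
R=−1: 1+8/13x = −1+5/13x ⇒ -3/13x=2 ⇒ x=2/(-3/13)=-8.6667
Confirm numerically:
  x=-8.327: |R|=0.98135 <1
  x=-8.245: |R|=0.97667 <1
  x=-6.137: |R|=0.82628 <1
  x=-4.308: |R|=0.62142 <1
  x=-8.954: |R|=1.01492 >1
  x=-8.804: |R|=1.00723 >1
So |R|<1 on (-8.6667, 0).

z* = -8.6667.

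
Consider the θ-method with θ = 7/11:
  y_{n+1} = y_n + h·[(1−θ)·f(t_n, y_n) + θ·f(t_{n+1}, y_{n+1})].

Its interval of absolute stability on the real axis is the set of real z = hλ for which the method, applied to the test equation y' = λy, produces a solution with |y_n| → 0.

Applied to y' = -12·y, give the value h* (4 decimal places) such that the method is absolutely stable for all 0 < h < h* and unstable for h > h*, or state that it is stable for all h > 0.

Set f=λy, z=hλ:
  y_{n+1} = y_n + z·[4/11·y_n + 7/11·y_{n+1}] ⇒ (1 − 7/11z)y_{n+1} = (1 + 4/11z)y_n
  Hence R(z) = (1 + 4/11z)/(1 − 7/11z).

Solve |R(x)|<1 on ℝ⁻.
x=-0.88: |R|=0.4359
x=-2: |R|=0.1200
x=-10: |R|=0.3580
x=-100: |R|=0.5471
θ=7/11≥1/2 ⇒ |1+4/11x|<|1−7/11x| ∀x<0 ⇒ stable on all of ℝ⁻.

interval (−∞, 0). Any h>0 works for λ=-12.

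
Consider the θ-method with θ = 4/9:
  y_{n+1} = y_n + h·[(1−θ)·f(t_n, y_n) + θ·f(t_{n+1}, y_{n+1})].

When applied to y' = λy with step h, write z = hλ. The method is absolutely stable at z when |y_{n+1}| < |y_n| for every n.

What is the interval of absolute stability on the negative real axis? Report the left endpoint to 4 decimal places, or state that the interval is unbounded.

z∈(-18.0000,0).

On y'=λy, z=hλ:
  y_{n+1} = y_n + z·[5/9·y_n + 4/9·y_{n+1}] ⇒ (1 − 4/9z)y_{n+1} = (1 + 5/9z)y_n
  Hence R(z) = (1 + 5/9z)/(1 − 4/9z).

Solve |R(x)|<1 on ℝ⁻.
x=-0.7: |R|=0.4661
R=−1: 1+5/9x = −1+4/9x ⇒ -1/9x=2 ⇒ x=2/(-1/9)=-18.0000
Confirm numerically:
  x=-15.304: |R|=0.96160 <1
  x=-8.697: |R|=0.78754 <1
  x=-7.384: |R|=0.72452 <1
  x=-18.448: |R|=1.00541 >1
  x=-18.414: |R|=1.00501 >1
  x=-18.152: |R|=1.00186 >1
So |R|<1 on (-18.0000, 0).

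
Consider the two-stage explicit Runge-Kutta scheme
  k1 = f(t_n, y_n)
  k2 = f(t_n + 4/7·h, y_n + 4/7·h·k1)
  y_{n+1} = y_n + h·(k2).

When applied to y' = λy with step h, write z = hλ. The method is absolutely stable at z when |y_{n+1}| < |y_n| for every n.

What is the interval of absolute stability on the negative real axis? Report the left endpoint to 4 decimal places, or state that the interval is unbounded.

Test eqn y'=λy, z=hλ:
  k1=λy_n ⇒ h·k1=z·y_n;  k2=λ(1+4/7z)y_n ⇒ h·k2=z(1+4/7z)y_n
  y_{n+1}/y_n = 1 + z(1+4/7z) = 1 + z + 4/7z²
  Hence R(z) = 1 + z + 4/7z².

Boundary: |R(x)|=1, x<0.
x=-1.33: |R|=0.6808
R=1: x+4/7x²=0 ⇒ x=−7/4=-1.7500; min R=1−1/(4·4/7)=0.5625>−1
Confirm numerically:
  x=-1.595: |R|=0.85873 <1
  x=-1.420: |R|=0.73223 <1
  x=-0.843: |R|=0.56309 <1
  x=-2.341: |R|=1.79059 >1
  x=-2.189: |R|=1.54913 >1
  x=-1.837: |R|=1.09133 >1
Stable set (-1.7500, 0).

z∈(-1.7500,0).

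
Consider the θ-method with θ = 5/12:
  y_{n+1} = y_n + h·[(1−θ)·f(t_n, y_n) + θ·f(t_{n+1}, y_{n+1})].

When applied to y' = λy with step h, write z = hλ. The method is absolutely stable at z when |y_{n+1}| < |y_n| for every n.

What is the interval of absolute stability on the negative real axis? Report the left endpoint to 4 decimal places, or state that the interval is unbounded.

(-12.0000, 0).

With y'=λy (z=hλ):
  y_{n+1} = y_n + z·[7/12·y_n + 5/12·y_{n+1}] ⇒ (1 − 5/12z)y_{n+1} = (1 + 7/12z)y_n
  Hence R(z) = (1 + 7/12z)/(1 − 5/12z).

Boundary: |R(x)|=1, x<0.
x=-1.33: |R|=0.1442
R=−1: 1+7/12x = −1+5/12x ⇒ -1/6x=2 ⇒ x=2/(-1/6)=-12.0000
Confirm numerically:
  x=-11.316: |R|=0.98005 <1
  x=-10.308: |R|=0.94674 <1
  x=-8.670: |R|=0.87967 <1
  x=-12.283: |R|=1.00771 >1
  x=-12.156: |R|=1.00429 >1
So |R|<1 on (-12.0000, 0).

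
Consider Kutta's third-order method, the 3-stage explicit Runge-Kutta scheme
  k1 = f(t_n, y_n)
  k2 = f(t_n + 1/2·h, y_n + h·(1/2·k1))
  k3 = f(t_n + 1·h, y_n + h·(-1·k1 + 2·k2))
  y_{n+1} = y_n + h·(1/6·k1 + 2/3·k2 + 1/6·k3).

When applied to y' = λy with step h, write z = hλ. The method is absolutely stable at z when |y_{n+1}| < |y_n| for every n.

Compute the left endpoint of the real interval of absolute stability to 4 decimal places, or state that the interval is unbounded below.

z* = -2.5127.

On y'=λy, z=hλ:
  order 3, 3-stage ⇒ R(z)=1+z+z^2/2+z^3/6
  (e.g. R(-1.7)=-0.07383, |R|=0.07383)

Solve |R(x)|<1 on ℝ⁻.
x=-1.7: |R|=0.0738
|R(-2.68)|=1.2969 |R(-1.87)|=0.2114 |R(-1.8)|=0.1520
Bisect:
  x_lo=-3.3986 |R|=3.1660  x_hi=-0.1224 |R|=0.8848
  mid=-1.76051 |R|=0.12023 →hi
  mid=-2.57956 |R|=1.11328 →lo
  mid=-2.17003 |R|=0.51864 →hi
  mid=-2.37480 |R|=0.78714 →hi
  mid=-2.47718 |R|=0.94247 →hi
  mid=-2.52837 |R|=1.02587 →lo
  mid=-2.50277 |R|=0.98368 →hi
  mid=-2.51557 |R|=1.00465 →lo
  mid=-2.50917 |R|=0.99413 →hi
  ...
  [-2.51277,-2.51257] ⇒ x*=-2.5127
Interval (-2.5127, 0).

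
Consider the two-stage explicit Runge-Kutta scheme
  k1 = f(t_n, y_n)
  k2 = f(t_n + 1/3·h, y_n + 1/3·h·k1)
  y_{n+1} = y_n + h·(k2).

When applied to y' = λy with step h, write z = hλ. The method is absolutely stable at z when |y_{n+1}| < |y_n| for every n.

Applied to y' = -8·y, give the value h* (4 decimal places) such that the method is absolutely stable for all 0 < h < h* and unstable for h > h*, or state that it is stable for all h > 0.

With y'=λy (z=hλ):
  k1=λy_n ⇒ h·k1=z·y_n;  k2=λ(1+1/3z)y_n ⇒ h·k2=z(1+1/3z)y_n
  y_{n+1}/y_n = 1 + z(1+1/3z) = 1 + z + 1/3z²
  so R(z) = 1 + z + 1/3z².

Boundary: |R(x)|=1, x<0.
x=-1.1: |R|=0.3033
R=1: x+1/3x²=0 ⇒ x=−3=-3.0000; min R=1−1/(4·1/3)=0.2500>−1
Confirm numerically:
  x=-2.704: |R|=0.73321 <1
  x=-2.193: |R|=0.41008 <1
  x=-1.576: |R|=0.25193 <1
  x=-1.245: |R|=0.27167 <1
  x=-3.506: |R|=1.59135 >1
  x=-3.385: |R|=1.43441 >1
Stable set (-3.0000, 0).

(-3.0000,0); λ=-8 ⇒ h* = (3)/8 = 0.3750.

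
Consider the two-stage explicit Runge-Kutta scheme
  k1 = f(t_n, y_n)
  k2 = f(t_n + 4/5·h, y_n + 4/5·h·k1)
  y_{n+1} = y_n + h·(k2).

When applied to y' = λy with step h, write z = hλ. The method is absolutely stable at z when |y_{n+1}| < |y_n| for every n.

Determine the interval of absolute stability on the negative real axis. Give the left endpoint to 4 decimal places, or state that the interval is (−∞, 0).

z∈(-1.2500,0).

Set f=λy, z=hλ:
  k1=λy_n ⇒ h·k1=z·y_n;  k2=λ(1+4/5z)y_n ⇒ h·k2=z(1+4/5z)y_n
  y_{n+1}/y_n = 1 + z(1+4/5z) = 1 + z + 4/5z²
  Hence R(z) = 1 + z + 4/5z².

Solve |R(x)|<1 on ℝ⁻.
x=-1.44: |R|=1.2189
R=1: x+4/5x²=0 ⇒ x=−5/4=-1.2500; min R=1−1/(4·4/5)=0.6875>−1
Confirm numerically:
  x=-1.214: |R|=0.96504 <1
  x=-1.100: |R|=0.86800 <1
  x=-0.721: |R|=0.69487 <1
  x=-0.663: |R|=0.68866 <1
  x=-1.508: |R|=1.31125 >1
  x=-1.274: |R|=1.02446 >1
Interval (-1.2500, 0).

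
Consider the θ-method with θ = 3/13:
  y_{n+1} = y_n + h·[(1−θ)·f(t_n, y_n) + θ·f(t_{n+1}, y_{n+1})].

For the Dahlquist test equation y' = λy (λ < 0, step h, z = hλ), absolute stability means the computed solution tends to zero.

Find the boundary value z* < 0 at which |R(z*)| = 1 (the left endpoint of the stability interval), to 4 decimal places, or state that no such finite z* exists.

z* = -3.7143.

Test eqn y'=λy, z=hλ:
  y_{n+1} = y_n + z·[10/13·y_n + 3/13·y_{n+1}] ⇒ (1 − 3/13z)y_{n+1} = (1 + 10/13z)y_n
  so R(z) = (1 + 10/13z)/(1 − 3/13z).

Find x<0 with |R(x)|<1.
x=-1.2: |R|=0.0602
R=−1: 1+10/13x = −1+3/13x ⇒ -7/13x=2 ⇒ x=2/(-7/13)=-3.7143
Confirm numerically:
  x=-2.840: |R|=0.71561 <1
  x=-2.728: |R|=0.67409 <1
  x=-2.243: |R|=0.47798 <1
  x=-3.801: |R|=1.02487 >1
  x=-3.776: |R|=1.01776 >1
  x=-3.758: |R|=1.01261 >1
Stable set (-3.7143, 0).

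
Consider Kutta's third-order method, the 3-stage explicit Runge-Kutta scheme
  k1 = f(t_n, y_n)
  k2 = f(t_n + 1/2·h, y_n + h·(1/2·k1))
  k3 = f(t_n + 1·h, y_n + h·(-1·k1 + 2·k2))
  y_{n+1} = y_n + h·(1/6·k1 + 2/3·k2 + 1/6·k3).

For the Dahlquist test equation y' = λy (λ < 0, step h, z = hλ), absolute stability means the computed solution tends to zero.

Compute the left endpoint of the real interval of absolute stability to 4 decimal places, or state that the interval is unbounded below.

z* = -2.5127.

Set f=λy, z=hλ:
  order 3, 3-stage ⇒ R(z)=1+z+z^2/2+z^3/6
  (e.g. R(-0.52)=0.59177, |R|=0.59177)

Solve |R(x)|<1 on ℝ⁻.
x=-0.52: |R|=0.5918
|R(-1.96)|=0.2941 |R(-1.6)|=0.0027 |R(-1.55)|=0.0306
Bisect:
  x_lo=-2.8737 |R|=1.6998  x_hi=-0.2164 |R|=0.8053
  mid=-1.54502 |R|=0.03384 →hi
  mid=-2.20934 |R|=0.56611 →hi
  mid=-2.54149 |R|=1.04790 →lo
  mid=-2.37541 |R|=0.78803 →hi
  mid=-2.45845 |R|=0.91294 →hi
  mid=-2.49997 |R|=0.97912 →hi
  mid=-2.52073 |R|=1.01318 →lo
  mid=-2.51035 |R|=0.99607 →hi
  ...
  [-2.51279,-2.51262] ⇒ x*=-2.5127
Stable set (-2.5127, 0).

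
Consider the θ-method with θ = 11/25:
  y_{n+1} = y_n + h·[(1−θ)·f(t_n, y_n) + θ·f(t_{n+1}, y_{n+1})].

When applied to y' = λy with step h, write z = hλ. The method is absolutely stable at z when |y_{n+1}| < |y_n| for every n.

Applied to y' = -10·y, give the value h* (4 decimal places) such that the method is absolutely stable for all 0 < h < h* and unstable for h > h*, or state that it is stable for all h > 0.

(-16.6667,0); λ=-10 ⇒ h* = (50/3)/10 = 1.6667.

With y'=λy (z=hλ):
  y_{n+1} = y_n + z·[14/25·y_n + 11/25·y_{n+1}] ⇒ (1 − 11/25z)y_{n+1} = (1 + 14/25z)y_n
  R(z) = (1 + 14/25z)/(1 − 11/25z).

Find x<0 with |R(x)|<1.
x=-1.34: |R|=0.1570
R=−1: 1+14/25x = −1+11/25x ⇒ -3/25x=2 ⇒ x=2/(-3/25)=-16.6667
Confirm numerically:
  x=-15.632: |R|=0.98424 <1
  x=-12.074: |R|=0.91269 <1
  x=-10.712: |R|=0.87493 <1
  x=-8.759: |R|=0.80451 <1
  x=-17.132: |R|=1.00654 >1
  x=-17.045: |R|=1.00534 >1
  x=-16.736: |R|=1.00099 >1
Interval (-16.6667, 0).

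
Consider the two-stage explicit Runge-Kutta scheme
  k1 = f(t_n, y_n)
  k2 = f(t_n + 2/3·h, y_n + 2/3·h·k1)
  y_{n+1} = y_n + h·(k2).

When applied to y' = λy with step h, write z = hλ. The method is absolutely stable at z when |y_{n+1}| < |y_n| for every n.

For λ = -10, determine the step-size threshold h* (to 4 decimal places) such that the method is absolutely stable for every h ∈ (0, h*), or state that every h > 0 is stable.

(-1.5000,0); λ=-10 ⇒ h* = (3/2)/10 = 0.1500.

On y'=λy, z=hλ:
  k1=λy_n ⇒ h·k1=z·y_n;  k2=λ(1+2/3z)y_n ⇒ h·k2=z(1+2/3z)y_n
  y_{n+1}/y_n = 1 + z(1+2/3z) = 1 + z + 2/3z²
  R(z) = 1 + z + 2/3z².

Need |R(x)|<1, x<0.
x=-1.38: |R|=0.8896
R=1: x+2/3x²=0 ⇒ x=−3/2=-1.5000; min R=1−1/(4·2/3)=0.6250>−1
Confirm numerically:
  x=-0.775: |R|=0.62542 <1
  x=-0.752: |R|=0.62500 <1
  x=-0.687: |R|=0.62765 <1
  x=-0.611: |R|=0.63788 <1
  x=-2.020: |R|=1.70027 >1
  x=-1.929: |R|=1.55169 >1
  x=-1.661: |R|=1.17828 >1
Stable set (-1.5000, 0).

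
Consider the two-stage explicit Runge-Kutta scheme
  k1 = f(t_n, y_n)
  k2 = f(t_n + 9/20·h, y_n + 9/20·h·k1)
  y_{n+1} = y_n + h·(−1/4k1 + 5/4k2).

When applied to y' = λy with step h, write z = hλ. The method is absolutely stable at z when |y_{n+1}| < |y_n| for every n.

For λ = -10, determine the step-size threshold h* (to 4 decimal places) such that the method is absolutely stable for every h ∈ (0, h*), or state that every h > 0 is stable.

Test eqn y'=λy, z=hλ:
  k1=λy_n ⇒ h·k1=z·y_n;  k2=λ(1+9/20z)y_n ⇒ h·k2=z(1+9/20z)y_n
  y_{n+1}/y_n = 1 − 1/4z + 5/4z(1+9/20z) = 1 + z + 9/16z²
  Hence R(z) = 1 + z + 9/16z².

Boundary: |R(x)|=1, x<0.
x=-0.82: |R|=0.5582
R=1: x+9/16x²=0 ⇒ x=−16/9=-1.7778; min R=1−1/(4·9/16)=0.5556>−1
Confirm numerically:
  x=-1.618: |R|=0.85458 <1
  x=-1.387: |R|=0.69512 <1
  x=-1.207: |R|=0.61248 <1
  x=-0.725: |R|=0.57066 <1
  x=-2.240: |R|=1.58240 >1
  x=-2.069: |R|=1.33893 >1
  x=-1.876: |R|=1.10365 >1
So |R|<1 on (-1.7778, 0).

(-1.7778,0); λ=-10 ⇒ h* = (16/9)/10 = 0.1778.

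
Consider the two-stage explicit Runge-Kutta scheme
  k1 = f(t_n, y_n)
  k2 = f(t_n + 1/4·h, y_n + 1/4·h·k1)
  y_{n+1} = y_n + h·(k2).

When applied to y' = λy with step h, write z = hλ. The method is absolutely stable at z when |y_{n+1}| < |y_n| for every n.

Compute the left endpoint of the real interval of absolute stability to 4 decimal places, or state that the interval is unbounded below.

On y'=λy, z=hλ:
  k1=λy_n ⇒ h·k1=z·y_n;  k2=λ(1+1/4z)y_n ⇒ h·k2=z(1+1/4z)y_n
  y_{n+1}/y_n = 1 + z(1+1/4z) = 1 + z + 1/4z²
  ⇒ R(z) = 1 + z + 1/4z².

Find x<0 with |R(x)|<1.
x=-0.4: |R|=0.6400
R=1: x+1/4x²=0 ⇒ x=−4=-4.0000; min R=1−1/(4·1/4)=0.0000>−1
Confirm numerically:
  x=-2.810: |R|=0.16402 <1
  x=-2.051: |R|=0.00065 <1
  x=-1.883: |R|=0.00342 <1
  x=-4.440: |R|=1.48840 >1
  x=-4.332: |R|=1.35956 >1
  x=-4.158: |R|=1.16424 >1
Interval (-4.0000, 0).

z* = -4.0000.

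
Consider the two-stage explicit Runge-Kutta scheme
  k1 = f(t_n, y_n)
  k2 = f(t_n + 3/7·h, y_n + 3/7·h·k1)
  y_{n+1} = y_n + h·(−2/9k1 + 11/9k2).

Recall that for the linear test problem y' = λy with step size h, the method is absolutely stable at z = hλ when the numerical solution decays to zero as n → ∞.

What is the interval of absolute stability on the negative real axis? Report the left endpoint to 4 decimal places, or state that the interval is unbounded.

With y'=λy (z=hλ):
  k1=λy_n ⇒ h·k1=z·y_n;  k2=λ(1+3/7z)y_n ⇒ h·k2=z(1+3/7z)y_n
  y_{n+1}/y_n = 1 − 2/9z + 11/9z(1+3/7z) = 1 + z + 11/21z²
  R(z) = 1 + z + 11/21z².

Need |R(x)|<1, x<0.
x=-0.81: |R|=0.5337
R=1: x+11/21x²=0 ⇒ x=−21/11=-1.9091; min R=1−1/(4·11/21)=0.5227>−1
Confirm numerically:
  x=-1.758: |R|=0.86087 <1
  x=-1.616: |R|=0.75191 <1
  x=-1.126: |R|=0.53813 <1
  x=-0.856: |R|=0.52781 <1
  x=-2.091: |R|=1.19924 >1
  x=-1.960: |R|=1.05227 >1
  x=-1.938: |R|=1.02935 >1
Interval (-1.9091, 0).

z∈(-1.9091,0).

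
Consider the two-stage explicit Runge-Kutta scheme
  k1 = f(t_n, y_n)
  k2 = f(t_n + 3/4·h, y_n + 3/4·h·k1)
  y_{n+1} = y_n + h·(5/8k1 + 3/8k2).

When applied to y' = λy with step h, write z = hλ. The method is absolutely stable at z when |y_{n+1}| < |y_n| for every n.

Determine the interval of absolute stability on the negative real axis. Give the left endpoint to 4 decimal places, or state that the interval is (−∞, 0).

Set f=λy, z=hλ:
  k1=λy_n ⇒ h·k1=z·y_n;  k2=λ(1+3/4z)y_n ⇒ h·k2=z(1+3/4z)y_n
  y_{n+1}/y_n = 1 + 5/8z + 3/8z(1+3/4z) = 1 + z + 9/32z²
  Hence R(z) = 1 + z + 9/32z².

Boundary: |R(x)|=1, x<0.
x=-0.99: |R|=0.2857
R=1: x+9/32x²=0 ⇒ x=−32/9=-3.5556; min R=1−1/(4·9/32)=0.1111>−1
Confirm numerically:
  x=-2.498: |R|=0.25700 <1
  x=-2.109: |R|=0.14197 <1
  x=-1.727: |R|=0.11184 <1
  x=-3.803: |R|=1.26467 >1
  x=-3.661: |R|=1.10857 >1
So |R|<1 on (-3.5556, 0).

z∈(-3.5556,0).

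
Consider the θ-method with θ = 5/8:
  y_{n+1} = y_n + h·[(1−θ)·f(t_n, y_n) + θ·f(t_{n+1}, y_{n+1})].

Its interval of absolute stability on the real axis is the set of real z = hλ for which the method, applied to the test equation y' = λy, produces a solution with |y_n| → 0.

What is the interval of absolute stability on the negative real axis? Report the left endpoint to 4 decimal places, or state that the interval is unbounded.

interval (−∞, 0).

With y'=λy (z=hλ):
  y_{n+1} = y_n + z·[3/8·y_n + 5/8·y_{n+1}] ⇒ (1 − 5/8z)y_{n+1} = (1 + 3/8z)y_n
  ⇒ R(z) = (1 + 3/8z)/(1 − 5/8z).

Boundary: |R(x)|=1, x<0.
x=-0.69: |R|=0.5179
x=-2: |R|=0.1111
x=-10: |R|=0.3793
x=-100: |R|=0.5748
θ=5/8≥1/2 ⇒ |1+3/8x|<|1−5/8x| ∀x<0 ⇒ interval (−∞,0).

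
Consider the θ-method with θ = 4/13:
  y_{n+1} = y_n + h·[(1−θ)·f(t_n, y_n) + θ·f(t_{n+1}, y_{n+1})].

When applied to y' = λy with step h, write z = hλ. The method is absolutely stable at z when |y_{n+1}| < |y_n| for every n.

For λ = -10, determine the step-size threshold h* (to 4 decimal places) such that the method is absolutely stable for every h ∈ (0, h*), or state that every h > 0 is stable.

With y'=λy (z=hλ):
  y_{n+1} = y_n + z·[9/13·y_n + 4/13·y_{n+1}] ⇒ (1 − 4/13z)y_{n+1} = (1 + 9/13z)y_n
  Hence R(z) = (1 + 9/13z)/(1 − 4/13z).

Boundary: |R(x)|=1, x<0.
x=-0.93: |R|=0.2769
R=−1: 1+9/13x = −1+4/13x ⇒ -5/13x=2 ⇒ x=2/(-5/13)=-5.2000
Confirm numerically:
  x=-4.926: |R|=0.95811 <1
  x=-3.735: |R|=0.73783 <1
  x=-2.315: |R|=0.35198 <1
  x=-5.344: |R|=1.02094 >1
  x=-5.304: |R|=1.01520 >1
Interval (-5.2000, 0).

(-5.2000,0); λ=-10 ⇒ h* = (26/5)/10 = 0.5200.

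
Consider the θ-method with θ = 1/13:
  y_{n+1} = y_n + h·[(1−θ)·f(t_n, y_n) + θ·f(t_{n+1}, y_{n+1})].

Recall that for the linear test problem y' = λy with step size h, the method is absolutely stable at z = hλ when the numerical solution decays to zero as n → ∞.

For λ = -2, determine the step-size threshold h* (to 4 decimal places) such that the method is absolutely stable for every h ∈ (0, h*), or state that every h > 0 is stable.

(-2.3636,0); λ=-2 ⇒ h* = (26/11)/2 = 1.1818.

On y'=λy, z=hλ:
  y_{n+1} = y_n + z·[12/13·y_n + 1/13·y_{n+1}] ⇒ (1 − 1/13z)y_{n+1} = (1 + 12/13z)y_n
  ⇒ R(z) = (1 + 12/13z)/(1 − 1/13z).

Need |R(x)|<1, x<0.
x=-0.39: |R|=0.6214
R=−1: 1+12/13x = −1+1/13x ⇒ -11/13x=2 ⇒ x=2/(-11/13)=-2.3636
Confirm numerically:
  x=-2.305: |R|=0.95786 <1
  x=-2.280: |R|=0.93979 <1
  x=-1.730: |R|=0.52682 <1
  x=-1.378: |R|=0.24593 <1
  x=-2.562: |R|=1.14021 >1
  x=-2.436: |R|=1.05157 >1
So |R|<1 on (-2.3636, 0).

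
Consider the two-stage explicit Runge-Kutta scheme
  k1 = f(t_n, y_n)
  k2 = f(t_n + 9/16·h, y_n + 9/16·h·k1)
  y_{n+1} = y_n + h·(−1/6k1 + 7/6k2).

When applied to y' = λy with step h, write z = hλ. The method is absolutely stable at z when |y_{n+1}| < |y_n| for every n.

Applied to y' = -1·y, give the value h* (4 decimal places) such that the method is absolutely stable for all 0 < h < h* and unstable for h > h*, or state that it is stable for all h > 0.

Test eqn y'=λy, z=hλ:
  k1=λy_n ⇒ h·k1=z·y_n;  k2=λ(1+9/16z)y_n ⇒ h·k2=z(1+9/16z)y_n
  y_{n+1}/y_n = 1 − 1/6z + 7/6z(1+9/16z) = 1 + z + 21/32z²
  so R(z) = 1 + z + 21/32z².

Need |R(x)|<1, x<0.
x=-1.14: |R|=0.7129
R=1: x+21/32x²=0 ⇒ x=−32/21=-1.5238; min R=1−1/(4·21/32)=0.6190>−1
Confirm numerically:
  x=-1.329: |R|=0.83010 <1
  x=-0.967: |R|=0.64665 <1
  x=-0.952: |R|=0.64276 <1
  x=-0.877: |R|=0.62774 <1
  x=-1.934: |R|=1.52061 >1
  x=-1.780: |R|=1.29926 >1
Interval (-1.5238, 0).

(-1.5238,0); λ=-1 ⇒ h* = (32/21)/1 = 1.5238.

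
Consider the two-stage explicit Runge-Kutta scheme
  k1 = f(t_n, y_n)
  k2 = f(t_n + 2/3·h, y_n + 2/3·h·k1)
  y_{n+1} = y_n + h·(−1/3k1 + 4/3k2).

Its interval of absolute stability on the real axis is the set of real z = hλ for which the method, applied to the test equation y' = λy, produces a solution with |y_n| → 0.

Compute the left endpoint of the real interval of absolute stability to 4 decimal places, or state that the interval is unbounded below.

z* = -1.1250.

Test eqn y'=λy, z=hλ:
  k1=λy_n ⇒ h·k1=z·y_n;  k2=λ(1+2/3z)y_n ⇒ h·k2=z(1+2/3z)y_n
  y_{n+1}/y_n = 1 − 1/3z + 4/3z(1+2/3z) = 1 + z + 8/9z²
  so R(z) = 1 + z + 8/9z².

Solve |R(x)|<1 on ℝ⁻.
x=-1.6: |R|=1.6756
R=1: x+8/9x²=0 ⇒ x=−9/8=-1.1250; min R=1−1/(4·8/9)=0.7188>−1
Confirm numerically:
  x=-0.905: |R|=0.82302 <1
  x=-0.862: |R|=0.79848 <1
  x=-0.601: |R|=0.72007 <1
  x=-0.556: |R|=0.71879 <1
  x=-1.606: |R|=1.68665 >1
  x=-1.521: |R|=1.53539 >1
  x=-1.223: |R|=1.10654 >1
Interval (-1.1250, 0).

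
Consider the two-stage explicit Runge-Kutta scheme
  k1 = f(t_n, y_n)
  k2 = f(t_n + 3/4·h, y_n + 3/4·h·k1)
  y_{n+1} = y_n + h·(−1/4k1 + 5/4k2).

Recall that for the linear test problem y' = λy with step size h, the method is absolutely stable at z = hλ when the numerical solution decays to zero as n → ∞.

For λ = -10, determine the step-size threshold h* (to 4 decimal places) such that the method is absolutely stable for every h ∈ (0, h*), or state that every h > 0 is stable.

Set f=λy, z=hλ:
  k1=λy_n ⇒ h·k1=z·y_n;  k2=λ(1+3/4z)y_n ⇒ h·k2=z(1+3/4z)y_n
  y_{n+1}/y_n = 1 − 1/4z + 5/4z(1+3/4z) = 1 + z + 15/16z²
  ⇒ R(z) = 1 + z + 15/16z².

Find x<0 with |R(x)|<1.
x=-1.39: |R|=1.4213
R=1: x+15/16x²=0 ⇒ x=−16/15=-1.0667; min R=1−1/(4·15/16)=0.7333>−1
Confirm numerically:
  x=-0.856: |R|=0.83094 <1
  x=-0.827: |R|=0.81418 <1
  x=-0.664: |R|=0.74934 <1
  x=-0.576: |R|=0.73504 <1
  x=-1.628: |R|=1.85673 >1
  x=-1.456: |R|=1.53144 >1
  x=-1.361: |R|=1.37555 >1
So |R|<1 on (-1.0667, 0).

(-1.0667,0); λ=-10 ⇒ h* = (16/15)/10 = 0.1067.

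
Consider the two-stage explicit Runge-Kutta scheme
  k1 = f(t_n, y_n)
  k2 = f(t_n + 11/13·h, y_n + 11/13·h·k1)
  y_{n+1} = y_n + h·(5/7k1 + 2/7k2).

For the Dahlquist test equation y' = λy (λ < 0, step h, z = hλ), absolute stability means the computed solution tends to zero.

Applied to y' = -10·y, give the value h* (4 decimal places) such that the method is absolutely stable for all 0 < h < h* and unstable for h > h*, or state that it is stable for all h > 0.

Set f=λy, z=hλ:
  k1=λy_n ⇒ h·k1=z·y_n;  k2=λ(1+11/13z)y_n ⇒ h·k2=z(1+11/13z)y_n
  y_{n+1}/y_n = 1 + 5/7z + 2/7z(1+11/13z) = 1 + z + 22/91z²
  so R(z) = 1 + z + 22/91z².

Boundary: |R(x)|=1, x<0.
x=-1.4: |R|=0.0738
R=1: x+22/91x²=0 ⇒ x=−91/22=-4.1364; min R=1−1/(4·22/91)=-0.0341>−1
Confirm numerically:
  x=-2.689: |R|=0.05909 <1
  x=-2.341: |R|=0.01610 <1
  x=-2.236: |R|=0.02728 <1
  x=-4.578: |R|=1.48879 >1
  x=-4.421: |R|=1.30422 >1
So |R|<1 on (-4.1364, 0).

(-4.1364,0); λ=-10 ⇒ h* = (91/22)/10 = 0.4136.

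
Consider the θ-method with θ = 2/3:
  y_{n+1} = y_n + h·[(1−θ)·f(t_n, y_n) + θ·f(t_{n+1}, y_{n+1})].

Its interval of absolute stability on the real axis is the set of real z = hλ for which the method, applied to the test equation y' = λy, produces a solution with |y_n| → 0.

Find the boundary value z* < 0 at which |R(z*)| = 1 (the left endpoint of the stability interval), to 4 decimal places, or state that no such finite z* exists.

unbounded; (−∞, 0).

With y'=λy (z=hλ):
  y_{n+1} = y_n + z·[1/3·y_n + 2/3·y_{n+1}] ⇒ (1 − 2/3z)y_{n+1} = (1 + 1/3z)y_n
  so R(z) = (1 + 1/3z)/(1 − 2/3z).

Solve |R(x)|<1 on ℝ⁻.
x=-1.18: |R|=0.3396
x=-2: |R|=0.1429
x=-10: |R|=0.3043
x=-100: |R|=0.4778
θ=2/3≥1/2 ⇒ |1+1/3x|<|1−2/3x| ∀x<0 ⇒ interval (−∞,0).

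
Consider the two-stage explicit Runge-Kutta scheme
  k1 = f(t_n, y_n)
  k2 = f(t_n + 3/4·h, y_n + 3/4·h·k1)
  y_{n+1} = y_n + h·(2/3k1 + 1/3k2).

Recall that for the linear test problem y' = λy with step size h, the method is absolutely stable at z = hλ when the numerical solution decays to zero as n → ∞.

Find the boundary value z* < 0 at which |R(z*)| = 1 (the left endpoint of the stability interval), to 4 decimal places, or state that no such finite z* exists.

z* = -4.0000.

Set f=λy, z=hλ:
  k1=λy_n ⇒ h·k1=z·y_n;  k2=λ(1+3/4z)y_n ⇒ h·k2=z(1+3/4z)y_n
  y_{n+1}/y_n = 1 + 2/3z + 1/3z(1+3/4z) = 1 + z + 1/4z²
  R(z) = 1 + z + 1/4z².

Need |R(x)|<1, x<0.
x=-1.1: |R|=0.2025
R=1: x+1/4x²=0 ⇒ x=−4=-4.0000; min R=1−1/(4·1/4)=0.0000>−1
Confirm numerically:
  x=-2.464: |R|=0.05382 <1
  x=-2.291: |R|=0.02117 <1
  x=-2.057: |R|=0.00081 <1
  x=-4.535: |R|=1.60656 >1
  x=-4.460: |R|=1.51290 >1
  x=-4.455: |R|=1.50676 >1
Interval (-4.0000, 0).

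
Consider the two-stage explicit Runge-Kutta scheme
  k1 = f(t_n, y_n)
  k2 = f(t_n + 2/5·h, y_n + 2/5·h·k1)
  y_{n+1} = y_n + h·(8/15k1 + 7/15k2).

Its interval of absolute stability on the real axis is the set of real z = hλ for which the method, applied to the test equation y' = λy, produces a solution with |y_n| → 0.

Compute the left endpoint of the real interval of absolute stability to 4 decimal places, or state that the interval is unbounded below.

left endpoint -5.3571.

On y'=λy, z=hλ:
  k1=λy_n ⇒ h·k1=z·y_n;  k2=λ(1+2/5z)y_n ⇒ h·k2=z(1+2/5z)y_n
  y_{n+1}/y_n = 1 + 8/15z + 7/15z(1+2/5z) = 1 + z + 14/75z²
  so R(z) = 1 + z + 14/75z².

Solve |R(x)|<1 on ℝ⁻.
x=-0.42: |R|=0.6129
R=1: x+14/75x²=0 ⇒ x=−75/14=-5.3571; min R=1−1/(4·14/75)=-0.3393>−1
Confirm numerically:
  x=-5.280: |R|=0.92397 <1
  x=-5.120: |R|=0.77335 <1
  x=-2.545: |R|=0.33596 <1
  x=-5.604: |R|=1.25823 >1
  x=-5.482: |R|=1.12777 >1
  x=-5.384: |R|=1.02699 >1
Interval (-5.3571, 0).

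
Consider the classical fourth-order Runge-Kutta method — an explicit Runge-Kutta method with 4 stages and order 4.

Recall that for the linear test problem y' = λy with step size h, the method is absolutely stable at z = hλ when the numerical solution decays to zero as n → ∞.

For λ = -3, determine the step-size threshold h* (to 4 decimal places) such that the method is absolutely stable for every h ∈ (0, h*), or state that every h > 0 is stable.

Test eqn y'=λy, z=hλ:
  order 4, 4-stage ⇒ R(z)=1+z+z^2/2+z^3/6+z^4/24
  (e.g. R(-1.02)=0.36843, |R|=0.36843)

Boundary: |R(x)|=1, x<0.
x=-1.02: |R|=0.3684
|R(-2.74)|=0.9338 |R(-2.29)|=0.4764 |R(-1.33)|=0.2927
Bisect:
  x_lo=-3.6192 |R|=3.1779  x_hi=-0.2663 |R|=0.7662
  mid=-1.94274 |R|=0.31586 →hi
  mid=-2.78096 |R|=0.99349 →hi
  mid=-3.20007 |R|=1.82792 →lo
  mid=-2.99052 |R|=1.35615 →lo
  mid=-2.88574 |R|=1.16231 →lo
  mid=-2.83335 |R|=1.07491 →lo
  mid=-2.80716 |R|=1.03346 →lo
  mid=-2.79406 |R|=1.01330 →lo
  mid=-2.78751 |R|=1.00335 →lo
  mid=-2.78424 |R|=0.99841 →hi
  ...
  [-2.78546,-2.78526] ⇒ x*=-2.7853
So |R|<1 on (-2.7853, 0).

(-2.7853,0); λ=-3 ⇒ h* = 0.9284.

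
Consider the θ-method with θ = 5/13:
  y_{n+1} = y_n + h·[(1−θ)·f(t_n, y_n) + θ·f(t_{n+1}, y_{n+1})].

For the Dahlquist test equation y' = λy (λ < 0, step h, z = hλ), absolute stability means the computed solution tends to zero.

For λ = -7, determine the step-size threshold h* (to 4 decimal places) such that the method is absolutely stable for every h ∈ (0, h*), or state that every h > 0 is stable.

(-8.6667,0); λ=-7 ⇒ h* = (26/3)/7 = 1.2381.

On y'=λy, z=hλ:
  y_{n+1} = y_n + z·[8/13·y_n + 5/13·y_{n+1}] ⇒ (1 − 5/13z)y_{n+1} = (1 + 8/13z)y_n
  so R(z) = (1 + 8/13z)/(1 − 5/13z).

Find x<0 with |R(x)|<1.
x=-0.41: |R|=0.6458
R=−1: 1+8/13x = −1+5/13x ⇒ -3/13x=2 ⇒ x=2/(-3/13)=-8.6667
Confirm numerically:
  x=-5.846: |R|=0.79962 <1
  x=-5.108: |R|=0.72299 <1
  x=-4.979: |R|=0.70806 <1
  x=-3.891: |R|=0.55856 <1
  x=-8.976: |R|=1.01603 >1
  x=-8.835: |R|=1.00883 >1
  x=-8.694: |R|=1.00145 >1
So |R|<1 on (-8.6667, 0).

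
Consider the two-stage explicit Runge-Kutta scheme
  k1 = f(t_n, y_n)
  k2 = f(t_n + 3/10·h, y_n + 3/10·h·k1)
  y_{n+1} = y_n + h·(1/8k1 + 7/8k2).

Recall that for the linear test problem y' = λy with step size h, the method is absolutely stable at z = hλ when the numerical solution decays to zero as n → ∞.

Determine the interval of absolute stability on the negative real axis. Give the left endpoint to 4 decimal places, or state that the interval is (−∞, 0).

With y'=λy (z=hλ):
  k1=λy_n ⇒ h·k1=z·y_n;  k2=λ(1+3/10z)y_n ⇒ h·k2=z(1+3/10z)y_n
  y_{n+1}/y_n = 1 + 1/8z + 7/8z(1+3/10z) = 1 + z + 21/80z²
  so R(z) = 1 + z + 21/80z².

Find x<0 with |R(x)|<1.
x=-0.81: |R|=0.3622
R=1: x+21/80x²=0 ⇒ x=−80/21=-3.8095; min R=1−1/(4·21/80)=0.0476>−1
Confirm numerically:
  x=-3.587: |R|=0.79047 <1
  x=-2.946: |R|=0.33222 <1
  x=-2.523: |R|=0.14795 <1
  x=-2.497: |R|=0.13969 <1
  x=-4.224: |R|=1.45957 >1
  x=-3.971: |R|=1.16832 >1
  x=-3.928: |R|=1.12216 >1
So |R|<1 on (-3.8095, 0).

z∈(-3.8095,0).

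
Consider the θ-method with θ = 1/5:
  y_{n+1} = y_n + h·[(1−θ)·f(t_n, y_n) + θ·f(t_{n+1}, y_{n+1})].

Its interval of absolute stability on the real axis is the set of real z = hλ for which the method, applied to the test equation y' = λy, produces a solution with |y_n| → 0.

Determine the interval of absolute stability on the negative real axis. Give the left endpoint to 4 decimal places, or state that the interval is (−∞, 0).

Set f=λy, z=hλ:
  y_{n+1} = y_n + z·[4/5·y_n + 1/5·y_{n+1}] ⇒ (1 − 1/5z)y_{n+1} = (1 + 4/5z)y_n
  so R(z) = (1 + 4/5z)/(1 − 1/5z).

Boundary: |R(x)|=1, x<0.
x=-0.5: |R|=0.5455
R=−1: 1+4/5x = −1+1/5x ⇒ -3/5x=2 ⇒ x=2/(-3/5)=-3.3333
Confirm numerically:
  x=-3.189: |R|=0.94712 <1
  x=-2.803: |R|=0.79610 <1
  x=-2.185: |R|=0.52053 <1
  x=-3.889: |R|=1.18754 >1
  x=-3.512: |R|=1.06297 >1
Stable set (-3.3333, 0).

z∈(-3.3333,0).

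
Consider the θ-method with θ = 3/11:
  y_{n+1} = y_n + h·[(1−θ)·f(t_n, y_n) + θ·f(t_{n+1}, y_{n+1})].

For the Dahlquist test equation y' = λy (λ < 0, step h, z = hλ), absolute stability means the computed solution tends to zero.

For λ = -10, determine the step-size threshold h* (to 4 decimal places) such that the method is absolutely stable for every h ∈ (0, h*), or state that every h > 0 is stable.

(-4.4000,0); λ=-10 ⇒ h* = (22/5)/10 = 0.4400.

With y'=λy (z=hλ):
  y_{n+1} = y_n + z·[8/11·y_n + 3/11·y_{n+1}] ⇒ (1 − 3/11z)y_{n+1} = (1 + 8/11z)y_n
  ⇒ R(z) = (1 + 8/11z)/(1 − 3/11z).

Find x<0 with |R(x)|<1.
x=-0.93: |R|=0.2582
R=−1: 1+8/11x = −1+3/11x ⇒ -5/11x=2 ⇒ x=2/(-5/11)=-4.4000
Confirm numerically:
  x=-3.344: |R|=0.74895 <1
  x=-2.957: |R|=0.63691 <1
  x=-2.818: |R|=0.59340 <1
  x=-2.016: |R|=0.30080 <1
  x=-4.915: |R|=1.10002 >1
  x=-4.595: |R|=1.03934 >1
Interval (-4.4000, 0).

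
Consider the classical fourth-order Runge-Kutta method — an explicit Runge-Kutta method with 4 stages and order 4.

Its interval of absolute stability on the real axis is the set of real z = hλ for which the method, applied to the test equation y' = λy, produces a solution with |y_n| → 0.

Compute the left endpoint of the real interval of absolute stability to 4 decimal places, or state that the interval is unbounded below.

Set f=λy, z=hλ:
  order 4, 4-stage ⇒ R(z)=1+z+z^2/2+z^3/6+z^4/24
  (e.g. R(-0.94)=0.39590, |R|=0.39590)

Need |R(x)|<1, x<0.
x=-0.94: |R|=0.3959
|R(-2.4)|=0.5584 |R(-2.34)|=0.5116 |R(-1.17)|=0.3256
Bisect:
  x_lo=-3.6159 |R|=3.1648  x_hi=-0.0730 |R|=0.9296
  mid=-1.84445 |R|=0.29298 →hi
  mid=-2.73017 |R|=0.92002 →hi
  mid=-3.17303 |R|=1.76025 →lo
  mid=-2.95160 |R|=1.28109 →lo
  mid=-2.84088 |R|=1.08710 →lo
  mid=-2.78553 |R|=1.00035 →lo
  mid=-2.75785 |R|=0.95940 →hi
  ...
  [-2.78531,-2.78509] ⇒ x*=-2.7853
Interval (-2.7853, 0).

left endpoint -2.7853.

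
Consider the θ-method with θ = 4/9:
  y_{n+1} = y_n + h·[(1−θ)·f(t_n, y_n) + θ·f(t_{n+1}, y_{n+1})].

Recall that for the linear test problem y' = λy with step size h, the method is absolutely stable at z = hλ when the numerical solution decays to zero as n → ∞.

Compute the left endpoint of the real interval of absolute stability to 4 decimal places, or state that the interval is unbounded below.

On y'=λy, z=hλ:
  y_{n+1} = y_n + z·[5/9·y_n + 4/9·y_{n+1}] ⇒ (1 − 4/9z)y_{n+1} = (1 + 5/9z)y_n
  so R(z) = (1 + 5/9z)/(1 − 4/9z).

Find x<0 with |R(x)|<1.
x=-0.91: |R|=0.3521
R=−1: 1+5/9x = −1+4/9x ⇒ -1/9x=2 ⇒ x=2/(-1/9)=-18.0000
Confirm numerically:
  x=-17.567: |R|=0.99454 <1
  x=-11.230: |R|=0.87444 <1
  x=-10.111: |R|=0.84045 <1
  x=-18.425: |R|=1.00514 >1
  x=-18.177: |R|=1.00217 >1
  x=-18.088: |R|=1.00108 >1
So |R|<1 on (-18.0000, 0).

left endpoint -18.0000.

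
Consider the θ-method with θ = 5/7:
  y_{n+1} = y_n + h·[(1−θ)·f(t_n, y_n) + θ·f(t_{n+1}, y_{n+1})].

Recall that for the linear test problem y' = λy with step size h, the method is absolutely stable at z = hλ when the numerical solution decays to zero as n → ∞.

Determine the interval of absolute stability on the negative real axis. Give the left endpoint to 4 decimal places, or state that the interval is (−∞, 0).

(−∞, 0) — no finite endpoint.

Test eqn y'=λy, z=hλ:
  y_{n+1} = y_n + z·[2/7·y_n + 5/7·y_{n+1}] ⇒ (1 − 5/7z)y_{n+1} = (1 + 2/7z)y_n
  Hence R(z) = (1 + 2/7z)/(1 − 5/7z).

Boundary: |R(x)|=1, x<0.
x=-1.73: |R|=0.2262
x=-2: |R|=0.1765
x=-10: |R|=0.2281
x=-100: |R|=0.3807
θ=5/7≥1/2 ⇒ |1+2/7x|<|1−5/7x| ∀x<0 ⇒ interval (−∞,0).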